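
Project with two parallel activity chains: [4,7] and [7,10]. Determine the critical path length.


Path A: 4 + 7 = 11
Path B: 7 + 10 = 17
Critical path = longest = max(11, 17)
= 17 (Path B)


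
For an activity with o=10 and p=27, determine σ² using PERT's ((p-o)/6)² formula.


σ² = ((p - o) / 6)² = (p - o)² / 36
= (27 - 10)² / 36
= 17² / 36
= 289 / 36
= 8.0278


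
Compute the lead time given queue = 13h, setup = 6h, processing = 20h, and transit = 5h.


Lead time = queue + setup + processing + transit
= 13 + 6 + 20 + 5
= 44 hours


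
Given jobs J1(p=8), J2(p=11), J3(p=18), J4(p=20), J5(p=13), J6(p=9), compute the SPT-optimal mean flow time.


SPT order: J1 → J6 → J2 → J5 → J3 → J4
Completion times:
  J1: C=8
  J6: C=17
  J2: C=28
  J5: C=41
  J3: C=59
  J4: C=79
Sum = 232, n = 6
Mean flow = 232/6
= 38.67


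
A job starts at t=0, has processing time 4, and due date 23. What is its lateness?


Completion = 0 + 4 = 4
Lateness = C - d = 4 - 23
= -19


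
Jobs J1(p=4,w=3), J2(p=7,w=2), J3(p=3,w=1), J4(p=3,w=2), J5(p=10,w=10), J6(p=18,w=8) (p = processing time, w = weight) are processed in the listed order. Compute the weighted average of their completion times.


Completion times:
  J1: C=4, w×C=3×4=12
  J2: C=11, w×C=2×11=22
  J3: C=14, w×C=1×14=14
  J4: C=17, w×C=2×17=34
  J5: C=27, w×C=10×27=270
  J6: C=45, w×C=8×45=360
Sum w×C = 712
Sum w = 26
Weighted avg = 712/26
= 27.38


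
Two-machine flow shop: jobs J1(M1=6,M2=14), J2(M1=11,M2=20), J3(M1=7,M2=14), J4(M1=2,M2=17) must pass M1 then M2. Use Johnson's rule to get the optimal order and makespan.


Johnson's rule:
Group 1 (M1≤M2, sort by M1): ['J4', 'J1', 'J3', 'J2']
Group 2 (M1>M2, sort desc M2): []
Sequence: J4 → J1 → J3 → J2
Makespan calculation:
  J4: M1 done=2, M2 done=19
  J1: M1 done=8, M2 done=33
  J3: M1 done=15, M2 done=47
  J2: M1 done=26, M2 done=67
= Sequence: J4 → J1 → J3 → J2, Makespan: 67


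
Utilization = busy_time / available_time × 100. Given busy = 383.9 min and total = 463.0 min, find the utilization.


Utilization = busy / total × 100
= 383.9 / 463.0 × 100
= 82.9%


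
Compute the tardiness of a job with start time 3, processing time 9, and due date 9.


Completion = start + processing = 3 + 9 = 12
Tardiness = max(0, C - d) = max(0, 12 - 9)
= max(0, 3)
= 3


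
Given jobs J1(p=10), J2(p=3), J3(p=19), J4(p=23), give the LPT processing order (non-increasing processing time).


LPT: sort by longest processing time first
  J4: p=23
  J3: p=19
  J1: p=10
  J2: p=3
Order: J4 → J3 → J1 → J2


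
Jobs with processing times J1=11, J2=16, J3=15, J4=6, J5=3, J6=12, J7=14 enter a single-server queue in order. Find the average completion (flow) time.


Completion times:
  J1: completes at 11
  J2: completes at 27
  J3: completes at 42
  J4: completes at 48
  J5: completes at 51
  J6: completes at 63
  J7: completes at 77
Sum = 319
Average = 319/7
= 45.57


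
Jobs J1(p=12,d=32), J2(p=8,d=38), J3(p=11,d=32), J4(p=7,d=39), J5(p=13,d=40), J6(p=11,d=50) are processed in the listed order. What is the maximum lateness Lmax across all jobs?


Lateness per job (L = C - d):
  J1: C=12, d=32, L=-20
  J2: C=20, d=38, L=-18
  J3: C=31, d=32, L=-1
  J4: C=38, d=39, L=-1
  J5: C=51, d=40, L=11
  J6: C=62, d=50, L=12
Lmax = max(-20, -18, -1, -1, 11, 12)
= 12


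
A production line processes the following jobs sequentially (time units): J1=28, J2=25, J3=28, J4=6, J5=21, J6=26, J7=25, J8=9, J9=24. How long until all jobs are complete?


Sequential makespan: sum all processing times
= 28 + 25 + 28 + 6 + 21 + 26 + 25 + 9 + 24
= 192 time units


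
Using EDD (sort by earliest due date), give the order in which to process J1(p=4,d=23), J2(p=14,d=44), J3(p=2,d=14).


EDD: sort by earliest due date
  J3: d=14, p=2
  J1: d=23, p=4
  J2: d=44, p=14
Order: J3 → J1 → J2


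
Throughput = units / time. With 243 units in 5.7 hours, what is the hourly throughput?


Throughput = units / time
= 243 / 5.7
= 42.6 units/hour


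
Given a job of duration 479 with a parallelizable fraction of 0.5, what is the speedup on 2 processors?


Amdahl's law: T_p = T × ((1-p) + p/N)
= 479 × ((1-0.5) + 0.5/2)
= 479 × (0.50 + 0.2500)
= 479 × 0.7500
= 359.25
Speedup = 479/359.25
= 1.33×


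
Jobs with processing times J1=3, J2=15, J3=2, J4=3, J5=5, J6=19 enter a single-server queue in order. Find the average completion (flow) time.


Completion times:
  J1: completes at 3
  J2: completes at 18
  J3: completes at 20
  J4: completes at 23
  J5: completes at 28
  J6: completes at 47
Sum = 139
Average = 139/6
= 23.17


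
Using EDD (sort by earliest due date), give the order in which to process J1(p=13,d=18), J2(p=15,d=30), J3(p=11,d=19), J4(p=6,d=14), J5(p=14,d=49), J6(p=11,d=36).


EDD: sort by earliest due date
  J4: d=14, p=6
  J1: d=18, p=13
  J3: d=19, p=11
  J2: d=30, p=15
  J6: d=36, p=11
  J5: d=49, p=14
Order: J4 → J1 → J3 → J2 → J6 → J5


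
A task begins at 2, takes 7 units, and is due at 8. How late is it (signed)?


Completion = 2 + 7 = 9
Lateness = C - d = 9 - 8
= 1


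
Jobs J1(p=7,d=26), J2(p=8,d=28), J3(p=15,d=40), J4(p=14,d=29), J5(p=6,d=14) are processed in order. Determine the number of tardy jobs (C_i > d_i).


Completion vs due date:
  J1: C=7, d=26 → on time
  J2: C=15, d=28 → on time
  J3: C=30, d=40 → on time
  J4: C=44, d=29 → TARDY
  J5: C=50, d=14 → TARDY
Tardy jobs: J4, J5
Count = 2


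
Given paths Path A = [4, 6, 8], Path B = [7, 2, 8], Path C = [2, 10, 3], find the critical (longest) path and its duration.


Path A: 4 + 6 + 8 = 18
Path B: 7 + 2 + 8 = 17
Path C: 2 + 10 + 3 = 15
Critical path = longest = max(18, 17, 15)
= 18 (Path A)


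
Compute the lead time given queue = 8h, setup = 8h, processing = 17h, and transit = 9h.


Lead time = queue + setup + processing + transit
= 8 + 8 + 17 + 9
= 42 hours


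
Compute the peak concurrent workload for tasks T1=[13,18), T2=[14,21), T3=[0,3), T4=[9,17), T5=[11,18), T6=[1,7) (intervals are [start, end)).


Check each time point for overlaps:
  t=14: 4 tasks active (T1, T2, T4, T5)
Max concurrent = 4


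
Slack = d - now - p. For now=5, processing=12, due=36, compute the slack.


Slack = due - current_time - processing
= 36 - 5 - 12
= 19


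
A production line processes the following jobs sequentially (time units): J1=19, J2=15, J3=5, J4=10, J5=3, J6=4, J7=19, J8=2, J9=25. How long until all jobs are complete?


Sequential makespan: sum all processing times
= 19 + 15 + 5 + 10 + 3 + 4 + 19 + 2 + 25
= 102 time units


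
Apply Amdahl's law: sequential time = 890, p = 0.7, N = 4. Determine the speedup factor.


Amdahl's law: T_p = T × ((1-p) + p/N)
= 890 × ((1-0.7) + 0.7/4)
= 890 × (0.30 + 0.1750)
= 890 × 0.4750
= 422.75
Speedup = 890/422.75
= 2.11×


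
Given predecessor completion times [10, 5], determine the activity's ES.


ES = max of all predecessor completion times
Predecessors: [10, 5]
ES = max(10, 5)
= 10


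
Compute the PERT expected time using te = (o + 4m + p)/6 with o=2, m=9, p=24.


te = (o + 4m + p) / 6
= (2 + 4×9 + 24) / 6
= (2 + 36 + 24) / 6
= 62 / 6
= 10.33


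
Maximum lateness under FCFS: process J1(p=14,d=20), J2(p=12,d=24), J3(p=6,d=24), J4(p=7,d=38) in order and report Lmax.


Lateness per job (L = C - d):
  J1: C=14, d=20, L=-6
  J2: C=26, d=24, L=2
  J3: C=32, d=24, L=8
  J4: C=39, d=38, L=1
Lmax = max(-6, 2, 8, 1)
= 8


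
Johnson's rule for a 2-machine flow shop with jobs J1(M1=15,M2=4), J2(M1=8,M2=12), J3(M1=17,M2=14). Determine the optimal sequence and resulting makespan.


Johnson's rule:
Group 1 (M1≤M2, sort by M1): ['J2']
Group 2 (M1>M2, sort desc M2): ['J3', 'J1']
Sequence: J2 → J3 → J1
Makespan calculation:
  J2: M1 done=8, M2 done=20
  J3: M1 done=25, M2 done=39
  J1: M1 done=40, M2 done=44
= Sequence: J2 → J3 → J1, Makespan: 44


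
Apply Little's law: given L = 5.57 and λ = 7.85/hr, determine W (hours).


Little's law: L = λW → W = L / λ
= 5.57 / 7.85
= 0.71 hours


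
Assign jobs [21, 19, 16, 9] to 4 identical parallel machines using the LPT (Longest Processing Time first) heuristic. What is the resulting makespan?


Jobs (LPT sorted): [21, 19, 16, 9]
Machines: 4
  J=21 → Machine 1 (load: 0+21=21)
  J=19 → Machine 2 (load: 0+19=19)
  J=16 → Machine 3 (load: 0+16=16)
  J=9 → Machine 4 (load: 0+9=9)
Machine loads: [21, 19, 16, 9]
Makespan = max = 21 time units


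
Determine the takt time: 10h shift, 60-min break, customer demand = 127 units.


Available = 10×60 - 60 = 540 min
Takt time = 540 / 127
= 4.25 min/unit


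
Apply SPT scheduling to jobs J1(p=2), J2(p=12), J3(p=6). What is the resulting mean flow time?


SPT order: J1 → J3 → J2
Completion times:
  J1: C=2
  J3: C=8
  J2: C=20
Sum = 30, n = 3
Mean flow = 30/3
= 10.00


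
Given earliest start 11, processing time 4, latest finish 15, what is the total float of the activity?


EF = ES + duration = 11 + 4 = 15
LS = LF - duration = 15 - 4 = 11
Total Float = LF - EF = 15 - 15
(or LS - ES = 11 - 11)
= 0


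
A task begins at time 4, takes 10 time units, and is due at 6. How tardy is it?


Completion = start + processing = 4 + 10 = 14
Tardiness = max(0, C - d) = max(0, 14 - 6)
= max(0, 8)
= 8


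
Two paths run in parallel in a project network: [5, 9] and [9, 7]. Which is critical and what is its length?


Path A: 5 + 9 = 14
Path B: 9 + 7 = 16
Critical path = longest = max(14, 16)
= 16 (Path B)


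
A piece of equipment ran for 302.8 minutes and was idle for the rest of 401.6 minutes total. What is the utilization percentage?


Utilization = busy / total × 100
= 302.8 / 401.6 × 100
= 75.4%


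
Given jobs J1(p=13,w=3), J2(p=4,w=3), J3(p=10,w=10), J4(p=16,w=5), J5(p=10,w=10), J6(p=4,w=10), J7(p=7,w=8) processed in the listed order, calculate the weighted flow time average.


Completion times:
  J1: C=13, w×C=3×13=39
  J2: C=17, w×C=3×17=51
  J3: C=27, w×C=10×27=270
  J4: C=43, w×C=5×43=215
  J5: C=53, w×C=10×53=530
  J6: C=57, w×C=10×57=570
  J7: C=64, w×C=8×64=512
Sum w×C = 2187
Sum w = 49
Weighted avg = 2187/49
= 44.63


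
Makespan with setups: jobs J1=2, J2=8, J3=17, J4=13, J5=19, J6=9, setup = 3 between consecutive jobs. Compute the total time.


Makespan = Σ processing + (n-1) × setup
= (2 + 8 + 17 + 13 + 19 + 9) + (6-1)×3
= 68 + 15
= 83 time units


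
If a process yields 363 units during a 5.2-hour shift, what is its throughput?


Throughput = units / time
= 363 / 5.2
= 69.8 units/hour


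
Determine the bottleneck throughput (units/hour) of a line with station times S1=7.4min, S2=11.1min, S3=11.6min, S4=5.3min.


Bottleneck = longest station time
Station times: [7.4, 11.1, 11.6, 5.3]
Max = 11.6 min
Rate = 60 / 11.6
= 5.17 units/hour (bottleneck: 11.6min)


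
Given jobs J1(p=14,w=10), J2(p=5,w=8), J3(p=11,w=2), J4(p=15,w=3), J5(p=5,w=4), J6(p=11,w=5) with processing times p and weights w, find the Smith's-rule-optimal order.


WSPT (Smith's rule): sort by p/w ascending
  J2: p/w = 5/8 = 0.625
  J5: p/w = 5/4 = 1.250
  J1: p/w = 14/10 = 1.400
  J6: p/w = 11/5 = 2.200
  J4: p/w = 15/3 = 5.000
  J3: p/w = 11/2 = 5.500
Order: J2 → J5 → J1 → J6 → J4 → J3


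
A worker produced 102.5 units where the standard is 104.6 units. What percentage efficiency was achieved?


Efficiency = (actual / standard) × 100
= (102.5 / 104.6) × 100
= 98.0%


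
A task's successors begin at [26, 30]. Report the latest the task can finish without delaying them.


LF = min of all successor start times
Successors start at: [26, 30]
LF = min(26, 30)
= 26


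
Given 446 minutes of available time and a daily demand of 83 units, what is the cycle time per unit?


Cycle time = available time / demand
= 446 / 83
= 5.37 min/unit


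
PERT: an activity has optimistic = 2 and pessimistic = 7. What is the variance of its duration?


σ² = ((p - o) / 6)² = (p - o)² / 36
= (7 - 2)² / 36
= 5² / 36
= 25 / 36
= 0.6944


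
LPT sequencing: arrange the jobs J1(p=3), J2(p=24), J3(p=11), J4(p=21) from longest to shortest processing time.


LPT: sort by longest processing time first
  J2: p=24
  J4: p=21
  J3: p=11
  J1: p=3
Order: J2 → J4 → J3 → J1


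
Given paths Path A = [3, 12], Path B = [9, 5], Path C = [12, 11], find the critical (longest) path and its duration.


Path A: 3 + 12 = 15
Path B: 9 + 5 = 14
Path C: 12 + 11 = 23
Critical path = longest = max(15, 14, 23)
= 23 (Path C)


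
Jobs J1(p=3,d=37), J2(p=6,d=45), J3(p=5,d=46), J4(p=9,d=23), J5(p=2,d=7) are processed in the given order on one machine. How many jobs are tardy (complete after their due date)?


Completion vs due date:
  J1: C=3, d=37 → on time
  J2: C=9, d=45 → on time
  J3: C=14, d=46 → on time
  J4: C=23, d=23 → on time
  J5: C=25, d=7 → TARDY
Tardy jobs: J5
Count = 1


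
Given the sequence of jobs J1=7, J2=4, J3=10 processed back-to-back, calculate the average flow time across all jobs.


Completion times:
  J1: completes at 7
  J2: completes at 11
  J3: completes at 21
Sum = 39
Average = 39/3
= 13.00


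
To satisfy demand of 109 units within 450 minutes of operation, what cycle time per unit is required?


Cycle time = available time / demand
= 450 / 109
= 4.13 min/unit


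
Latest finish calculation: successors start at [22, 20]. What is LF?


LF = min of all successor start times
Successors start at: [22, 20]
LF = min(22, 20)
= 20


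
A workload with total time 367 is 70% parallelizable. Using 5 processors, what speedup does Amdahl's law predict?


Amdahl's law: T_p = T × ((1-p) + p/N)
= 367 × ((1-0.7) + 0.7/5)
= 367 × (0.30 + 0.1400)
= 367 × 0.4400
= 161.48
Speedup = 367/161.48
= 2.27×


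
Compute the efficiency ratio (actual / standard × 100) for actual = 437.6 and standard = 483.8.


Efficiency = (actual / standard) × 100
= (437.6 / 483.8) × 100
= 90.5%


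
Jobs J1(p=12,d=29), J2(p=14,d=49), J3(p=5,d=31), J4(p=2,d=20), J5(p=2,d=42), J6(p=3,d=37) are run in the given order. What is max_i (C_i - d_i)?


Lateness per job (L = C - d):
  J1: C=12, d=29, L=-17
  J2: C=26, d=49, L=-23
  J3: C=31, d=31, L=0
  J4: C=33, d=20, L=13
  J5: C=35, d=42, L=-7
  J6: C=38, d=37, L=1
Lmax = max(-17, -23, 0, 13, -7, 1)
= 13


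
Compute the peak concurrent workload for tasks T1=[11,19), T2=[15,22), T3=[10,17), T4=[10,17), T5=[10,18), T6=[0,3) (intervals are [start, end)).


Check each time point for overlaps:
  t=15: 5 tasks active (T1, T2, T3, T4, T5)
Max concurrent = 5


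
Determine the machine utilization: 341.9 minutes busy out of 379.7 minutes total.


Utilization = busy / total × 100
= 341.9 / 379.7 × 100
= 90.0%


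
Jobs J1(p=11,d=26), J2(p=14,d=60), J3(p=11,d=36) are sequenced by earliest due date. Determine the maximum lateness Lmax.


EDD order: J1 → J3 → J2
Completion and lateness:
  J1: C=11, d=26, L=11-26=-15
  J3: C=22, d=36, L=22-36=-14
  J2: C=36, d=60, L=36-60=-24
Lmax = max(-15, -14, -24)
= -14


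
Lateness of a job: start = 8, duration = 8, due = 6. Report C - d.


Completion = 8 + 8 = 16
Lateness = C - d = 16 - 6
= 10


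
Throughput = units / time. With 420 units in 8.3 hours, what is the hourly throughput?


Throughput = units / time
= 420 / 8.3
= 50.6 units/hour


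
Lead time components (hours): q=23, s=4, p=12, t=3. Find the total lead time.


Lead time = queue + setup + processing + transit
= 23 + 4 + 12 + 3
= 42 hours


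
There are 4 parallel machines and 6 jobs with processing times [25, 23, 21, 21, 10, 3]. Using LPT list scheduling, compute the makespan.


Jobs (LPT sorted): [25, 23, 21, 21, 10, 3]
Machines: 4
  J=25 → Machine 1 (load: 0+25=25)
  J=23 → Machine 2 (load: 0+23=23)
  J=21 → Machine 3 (load: 0+21=21)
  J=21 → Machine 4 (load: 0+21=21)
  J=10 → Machine 3 (load: 21+10=31)
  J=3 → Machine 4 (load: 21+3=24)
Machine loads: [25, 23, 31, 24]
Makespan = max = 31 time units


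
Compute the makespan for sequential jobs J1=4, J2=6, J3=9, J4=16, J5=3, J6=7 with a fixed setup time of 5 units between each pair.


Makespan = Σ processing + (n-1) × setup
= (4 + 6 + 9 + 16 + 3 + 7) + (6-1)×5
= 45 + 25
= 70 time units


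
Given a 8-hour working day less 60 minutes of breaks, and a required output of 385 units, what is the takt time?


Available = 8×60 - 60 = 420 min
Takt time = 420 / 385
= 1.09 min/unit


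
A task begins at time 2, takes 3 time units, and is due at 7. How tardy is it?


Completion = start + processing = 2 + 3 = 5
Tardiness = max(0, C - d) = max(0, 5 - 7)
= max(0, -2)
= 0


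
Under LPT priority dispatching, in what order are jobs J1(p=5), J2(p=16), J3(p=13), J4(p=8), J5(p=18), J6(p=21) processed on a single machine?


LPT: sort by longest processing time first
  J6: p=21
  J5: p=18
  J2: p=16
  J3: p=13
  J4: p=8
  J1: p=5
Order: J6 → J5 → J2 → J3 → J4 → J1


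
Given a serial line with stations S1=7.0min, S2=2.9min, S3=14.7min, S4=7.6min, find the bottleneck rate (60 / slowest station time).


Bottleneck = longest station time
Station times: [7.0, 2.9, 14.7, 7.6]
Max = 14.7 min
Rate = 60 / 14.7
= 4.08 units/hour (bottleneck: 14.7min)


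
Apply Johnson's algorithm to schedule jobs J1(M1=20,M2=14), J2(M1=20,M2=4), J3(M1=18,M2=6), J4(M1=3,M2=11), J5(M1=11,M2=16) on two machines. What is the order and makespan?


Johnson's rule:
Group 1 (M1≤M2, sort by M1): ['J4', 'J5']
Group 2 (M1>M2, sort desc M2): ['J1', 'J3', 'J2']
Sequence: J4 → J5 → J1 → J3 → J2
Makespan calculation:
  J4: M1 done=3, M2 done=14
  J5: M1 done=14, M2 done=30
  J1: M1 done=34, M2 done=48
  J3: M1 done=52, M2 done=58
  J2: M1 done=72, M2 done=76
= Sequence: J4 → J5 → J1 → J3 → J2, Makespan: 76


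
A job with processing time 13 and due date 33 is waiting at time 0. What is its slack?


Slack = due - current_time - processing
= 33 - 0 - 13
= 20


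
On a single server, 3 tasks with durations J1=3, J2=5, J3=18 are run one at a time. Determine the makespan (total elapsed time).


Sequential makespan: sum all processing times
= 3 + 5 + 18
= 26 time units


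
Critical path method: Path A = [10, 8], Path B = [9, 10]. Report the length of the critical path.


Path A: 10 + 8 = 18
Path B: 9 + 10 = 19
Critical path = longest = max(18, 19)
= 19 (Path B)


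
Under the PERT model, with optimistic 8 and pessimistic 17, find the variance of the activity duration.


σ² = ((p - o) / 6)² = (p - o)² / 36
= (17 - 8)² / 36
= 9² / 36
= 81 / 36
= 2.2500


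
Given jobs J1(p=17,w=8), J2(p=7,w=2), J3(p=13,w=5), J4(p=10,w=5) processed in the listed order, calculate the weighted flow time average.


Completion times:
  J1: C=17, w×C=8×17=136
  J2: C=24, w×C=2×24=48
  J3: C=37, w×C=5×37=185
  J4: C=47, w×C=5×47=235
Sum w×C = 604
Sum w = 20
Weighted avg = 604/20
= 30.20


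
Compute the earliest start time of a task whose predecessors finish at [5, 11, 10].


ES = max of all predecessor completion times
Predecessors: [5, 11, 10]
ES = max(5, 11, 10)
= 11


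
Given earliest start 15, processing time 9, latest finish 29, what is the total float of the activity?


EF = ES + duration = 15 + 9 = 24
LS = LF - duration = 29 - 9 = 20
Total Float = LF - EF = 29 - 24
(or LS - ES = 20 - 15)
= 5


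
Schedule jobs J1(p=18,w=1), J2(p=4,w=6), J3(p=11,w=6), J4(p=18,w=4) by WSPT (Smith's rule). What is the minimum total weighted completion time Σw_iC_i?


WSPT order (by p/w): J2 → J3 → J4 → J1
  J2: C=4, w·C=6×4=24
  J3: C=15, w·C=6×15=90
  J4: C=33, w·C=4×33=132
  J1: C=51, w·C=1×51=51
Σ w·C = 297
= 297


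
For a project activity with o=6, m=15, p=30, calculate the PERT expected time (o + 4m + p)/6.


te = (o + 4m + p) / 6
= (6 + 4×15 + 30) / 6
= (6 + 60 + 30) / 6
= 96 / 6
= 16.00


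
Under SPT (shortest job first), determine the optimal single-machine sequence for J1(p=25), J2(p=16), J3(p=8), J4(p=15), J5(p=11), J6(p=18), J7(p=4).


SPT: sort by shortest processing time
  J7: p=4
  J3: p=8
  J5: p=11
  J4: p=15
  J2: p=16
  J6: p=18
  J1: p=25
Order: J7 → J3 → J5 → J4 → J2 → J6 → J1


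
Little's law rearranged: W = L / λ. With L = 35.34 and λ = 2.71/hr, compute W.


Little's law: L = λW → W = L / λ
= 35.34 / 2.71
= 13.04 hours


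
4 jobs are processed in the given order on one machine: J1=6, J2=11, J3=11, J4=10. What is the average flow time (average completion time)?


Completion times:
  J1: completes at 6
  J2: completes at 17
  J3: completes at 28
  J4: completes at 38
Sum = 89
Average = 89/4
= 22.25


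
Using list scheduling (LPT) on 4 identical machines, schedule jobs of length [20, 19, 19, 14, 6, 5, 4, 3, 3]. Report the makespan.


Jobs (LPT sorted): [20, 19, 19, 14, 6, 5, 4, 3, 3]
Machines: 4
  J=20 → Machine 1 (load: 0+20=20)
  J=19 → Machine 2 (load: 0+19=19)
  J=19 → Machine 3 (load: 0+19=19)
  J=14 → Machine 4 (load: 0+14=14)
  J=6 → Machine 4 (load: 14+6=20)
  J=5 → Machine 2 (load: 19+5=24)
  J=4 → Machine 3 (load: 19+4=23)
  J=3 → Machine 1 (load: 20+3=23)
  J=3 → Machine 4 (load: 20+3=23)
Machine loads: [23, 24, 23, 23]
Makespan = max = 24 time units


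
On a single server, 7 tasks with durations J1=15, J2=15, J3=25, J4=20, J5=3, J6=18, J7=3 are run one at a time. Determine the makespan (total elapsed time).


Sequential makespan: sum all processing times
= 15 + 15 + 25 + 20 + 3 + 18 + 3
= 99 time units


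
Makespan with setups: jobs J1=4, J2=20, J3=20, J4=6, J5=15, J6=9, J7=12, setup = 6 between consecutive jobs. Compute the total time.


Makespan = Σ processing + (n-1) × setup
= (4 + 20 + 20 + 6 + 15 + 9 + 12) + (7-1)×6
= 86 + 36
= 122 time units


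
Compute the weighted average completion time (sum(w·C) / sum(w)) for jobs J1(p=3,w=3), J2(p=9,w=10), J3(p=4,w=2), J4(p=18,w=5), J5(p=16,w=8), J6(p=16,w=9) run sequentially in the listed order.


Completion times:
  J1: C=3, w×C=3×3=9
  J2: C=12, w×C=10×12=120
  J3: C=16, w×C=2×16=32
  J4: C=34, w×C=5×34=170
  J5: C=50, w×C=8×50=400
  J6: C=66, w×C=9×66=594
Sum w×C = 1325
Sum w = 37
Weighted avg = 1325/37
= 35.81


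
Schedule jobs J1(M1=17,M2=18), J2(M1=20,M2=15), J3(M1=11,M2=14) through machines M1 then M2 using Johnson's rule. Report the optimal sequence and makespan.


Johnson's rule:
Group 1 (M1≤M2, sort by M1): ['J3', 'J1']
Group 2 (M1>M2, sort desc M2): ['J2']
Sequence: J3 → J1 → J2
Makespan calculation:
  J3: M1 done=11, M2 done=25
  J1: M1 done=28, M2 done=46
  J2: M1 done=48, M2 done=63
= Sequence: J3 → J1 → J2, Makespan: 63


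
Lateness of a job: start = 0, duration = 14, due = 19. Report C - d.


Completion = 0 + 14 = 14
Lateness = C - d = 14 - 19
= -5


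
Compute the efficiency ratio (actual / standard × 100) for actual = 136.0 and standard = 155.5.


Efficiency = (actual / standard) × 100
= (136.0 / 155.5) × 100
= 87.5%


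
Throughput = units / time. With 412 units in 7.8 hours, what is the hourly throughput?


Throughput = units / time
= 412 / 7.8
= 52.8 units/hour


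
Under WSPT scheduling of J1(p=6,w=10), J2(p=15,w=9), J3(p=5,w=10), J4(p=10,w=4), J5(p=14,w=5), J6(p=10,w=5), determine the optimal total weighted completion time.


WSPT order (by p/w): J3 → J1 → J2 → J6 → J4 → J5
  J3: C=5, w·C=10×5=50
  J1: C=11, w·C=10×11=110
  J2: C=26, w·C=9×26=234
  J6: C=36, w·C=5×36=180
  J4: C=46, w·C=4×46=184
  J5: C=60, w·C=5×60=300
Σ w·C = 1058
= 1058


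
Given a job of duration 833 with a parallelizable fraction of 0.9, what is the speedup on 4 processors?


Amdahl's law: T_p = T × ((1-p) + p/N)
= 833 × ((1-0.9) + 0.9/4)
= 833 × (0.10 + 0.2250)
= 833 × 0.3250
= 270.72
Speedup = 833/270.72
= 3.08×


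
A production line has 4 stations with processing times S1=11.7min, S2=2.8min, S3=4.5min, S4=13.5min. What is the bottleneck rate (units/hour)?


Bottleneck = longest station time
Station times: [11.7, 2.8, 4.5, 13.5]
Max = 13.5 min
Rate = 60 / 13.5
= 4.44 units/hour (bottleneck: 13.5min)


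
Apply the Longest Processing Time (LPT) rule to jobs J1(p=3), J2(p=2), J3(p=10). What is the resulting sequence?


LPT: sort by longest processing time first
  J3: p=10
  J1: p=3
  J2: p=2
Order: J3 → J1 → J2


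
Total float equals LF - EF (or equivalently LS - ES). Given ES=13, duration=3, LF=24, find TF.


EF = ES + duration = 13 + 3 = 16
LS = LF - duration = 24 - 3 = 21
Total Float = LF - EF = 24 - 16
(or LS - ES = 21 - 13)
= 8


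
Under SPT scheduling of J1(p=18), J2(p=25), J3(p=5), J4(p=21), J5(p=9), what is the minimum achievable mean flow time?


SPT order: J3 → J5 → J1 → J4 → J2
Completion times:
  J3: C=5
  J5: C=14
  J1: C=32
  J4: C=53
  J2: C=78
Sum = 182, n = 5
Mean flow = 182/5
= 36.40


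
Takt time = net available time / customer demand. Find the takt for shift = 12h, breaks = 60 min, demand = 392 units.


Available = 12×60 - 60 = 660 min
Takt time = 660 / 392
= 1.68 min/unit


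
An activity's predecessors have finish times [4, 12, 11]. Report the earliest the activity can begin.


ES = max of all predecessor completion times
Predecessors: [4, 12, 11]
ES = max(4, 12, 11)
= 12


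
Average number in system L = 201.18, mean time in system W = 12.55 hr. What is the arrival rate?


Little's law: L = λW → λ = L / W
= 201.18 / 12.55
= 16.03 per hour


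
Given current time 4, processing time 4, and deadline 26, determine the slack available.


Slack = due - current_time - processing
= 26 - 4 - 4
= 18


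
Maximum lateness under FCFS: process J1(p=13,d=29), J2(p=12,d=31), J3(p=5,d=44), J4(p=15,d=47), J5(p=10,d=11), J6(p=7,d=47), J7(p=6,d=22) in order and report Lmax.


Lateness per job (L = C - d):
  J1: C=13, d=29, L=-16
  J2: C=25, d=31, L=-6
  J3: C=30, d=44, L=-14
  J4: C=45, d=47, L=-2
  J5: C=55, d=11, L=44
  J6: C=62, d=47, L=15
  J7: C=68, d=22, L=46
Lmax = max(-16, -6, -14, -2, 44, 15, 46)
= 46


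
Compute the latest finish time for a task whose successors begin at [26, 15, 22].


LF = min of all successor start times
Successors start at: [26, 15, 22]
LF = min(26, 15, 22)
= 15


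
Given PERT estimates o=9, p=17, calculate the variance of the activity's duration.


σ² = ((p - o) / 6)² = (p - o)² / 36
= (17 - 9)² / 36
= 8² / 36
= 64 / 36
= 1.7778


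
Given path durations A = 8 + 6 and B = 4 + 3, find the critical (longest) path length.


Path A: 8 + 6 = 14
Path B: 4 + 3 = 7
Critical path = longest = max(14, 7)
= 14 (Path A)


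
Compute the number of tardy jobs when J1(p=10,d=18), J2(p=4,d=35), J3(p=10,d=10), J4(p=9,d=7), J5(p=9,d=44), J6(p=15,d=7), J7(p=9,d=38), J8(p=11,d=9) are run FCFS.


Completion vs due date:
  J1: C=10, d=18 → on time
  J2: C=14, d=35 → on time
  J3: C=24, d=10 → TARDY
  J4: C=33, d=7 → TARDY
  J5: C=42, d=44 → on time
  J6: C=57, d=7 → TARDY
  J7: C=66, d=38 → TARDY
  J8: C=77, d=9 → TARDY
Tardy jobs: J3, J4, J6, J7, J8
Count = 5


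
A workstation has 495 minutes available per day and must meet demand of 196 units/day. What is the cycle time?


Cycle time = available time / demand
= 495 / 196
= 2.53 min/unit


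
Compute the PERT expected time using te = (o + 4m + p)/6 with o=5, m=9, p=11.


te = (o + 4m + p) / 6
= (5 + 4×9 + 11) / 6
= (5 + 36 + 11) / 6
= 52 / 6
= 8.67


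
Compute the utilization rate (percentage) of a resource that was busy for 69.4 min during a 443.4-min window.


Utilization = busy / total × 100
= 69.4 / 443.4 × 100
= 15.7%


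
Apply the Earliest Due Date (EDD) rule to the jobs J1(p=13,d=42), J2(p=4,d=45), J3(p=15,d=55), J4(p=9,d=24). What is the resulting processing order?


EDD: sort by earliest due date
  J4: d=24, p=9
  J1: d=42, p=13
  J2: d=45, p=4
  J3: d=55, p=15
Order: J4 → J1 → J2 → J3


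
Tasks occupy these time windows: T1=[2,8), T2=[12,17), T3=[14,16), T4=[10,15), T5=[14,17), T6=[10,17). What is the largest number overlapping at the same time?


Check each time point for overlaps:
  t=14: 5 tasks active (T2, T3, T4, T5, T6)
Max concurrent = 5


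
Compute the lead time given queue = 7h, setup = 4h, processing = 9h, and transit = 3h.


Lead time = queue + setup + processing + transit
= 7 + 4 + 9 + 3
= 23 hours


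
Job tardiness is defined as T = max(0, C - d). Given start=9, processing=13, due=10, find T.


Completion = start + processing = 9 + 13 = 22
Tardiness = max(0, C - d) = max(0, 22 - 10)
= max(0, 12)
= 12


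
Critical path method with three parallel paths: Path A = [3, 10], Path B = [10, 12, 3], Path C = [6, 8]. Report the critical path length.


Path A: 3 + 10 = 13
Path B: 10 + 12 + 3 = 25
Path C: 6 + 8 = 14
Critical path = longest = max(13, 25, 14)
= 25 (Path B)


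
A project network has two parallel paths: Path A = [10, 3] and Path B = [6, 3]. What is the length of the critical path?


Path A: 10 + 3 = 13
Path B: 6 + 3 = 9
Critical path = longest = max(13, 9)
= 13 (Path A)


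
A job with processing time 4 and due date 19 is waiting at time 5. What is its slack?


Slack = due - current_time - processing
= 19 - 5 - 4
= 10


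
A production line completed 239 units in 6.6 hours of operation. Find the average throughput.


Throughput = units / time
= 239 / 6.6
= 36.2 units/hour


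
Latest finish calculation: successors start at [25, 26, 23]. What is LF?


LF = min of all successor start times
Successors start at: [25, 26, 23]
LF = min(25, 26, 23)
= 23


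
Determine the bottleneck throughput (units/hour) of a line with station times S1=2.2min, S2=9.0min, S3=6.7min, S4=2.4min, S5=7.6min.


Bottleneck = longest station time
Station times: [2.2, 9.0, 6.7, 2.4, 7.6]
Max = 9.0 min
Rate = 60 / 9.0
= 6.67 units/hour (bottleneck: 9.0min)


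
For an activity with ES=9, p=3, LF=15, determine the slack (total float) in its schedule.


EF = ES + duration = 9 + 3 = 12
LS = LF - duration = 15 - 3 = 12
Total Float = LF - EF = 15 - 12
(or LS - ES = 12 - 9)
= 3


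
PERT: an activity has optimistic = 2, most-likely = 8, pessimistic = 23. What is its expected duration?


te = (o + 4m + p) / 6
= (2 + 4×8 + 23) / 6
= (2 + 32 + 23) / 6
= 57 / 6
= 9.50


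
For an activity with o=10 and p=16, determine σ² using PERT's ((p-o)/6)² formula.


σ² = ((p - o) / 6)² = (p - o)² / 36
= (16 - 10)² / 36
= 6² / 36
= 36 / 36
= 1.0000


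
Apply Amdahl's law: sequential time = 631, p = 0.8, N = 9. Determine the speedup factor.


Amdahl's law: T_p = T × ((1-p) + p/N)
= 631 × ((1-0.8) + 0.8/9)
= 631 × (0.20 + 0.0889)
= 631 × 0.2889
= 182.29
Speedup = 631/182.29
= 3.46×


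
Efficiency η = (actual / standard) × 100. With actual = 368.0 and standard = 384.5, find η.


Efficiency = (actual / standard) × 100
= (368.0 / 384.5) × 100
= 95.7%


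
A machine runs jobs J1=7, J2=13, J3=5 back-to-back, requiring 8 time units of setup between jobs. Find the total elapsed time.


Makespan = Σ processing + (n-1) × setup
= (7 + 13 + 5) + (3-1)×8
= 25 + 16
= 41 time units


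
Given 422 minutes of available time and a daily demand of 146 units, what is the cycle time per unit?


Cycle time = available time / demand
= 422 / 146
= 2.89 min/unit


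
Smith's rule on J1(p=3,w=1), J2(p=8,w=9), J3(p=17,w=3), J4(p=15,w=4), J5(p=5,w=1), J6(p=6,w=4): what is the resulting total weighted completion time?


WSPT order (by p/w): J2 → J6 → J1 → J4 → J5 → J3
  J2: C=8, w·C=9×8=72
  J6: C=14, w·C=4×14=56
  J1: C=17, w·C=1×17=17
  J4: C=32, w·C=4×32=128
  J5: C=37, w·C=1×37=37
  J3: C=54, w·C=3×54=162
Σ w·C = 472
= 472


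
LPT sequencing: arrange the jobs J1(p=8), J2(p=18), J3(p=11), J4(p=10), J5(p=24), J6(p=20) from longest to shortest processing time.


LPT: sort by longest processing time first
  J5: p=24
  J6: p=20
  J2: p=18
  J3: p=11
  J4: p=10
  J1: p=8
Order: J5 → J6 → J2 → J3 → J4 → J1


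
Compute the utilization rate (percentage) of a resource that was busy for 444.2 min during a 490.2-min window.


Utilization = busy / total × 100
= 444.2 / 490.2 × 100
= 90.6%


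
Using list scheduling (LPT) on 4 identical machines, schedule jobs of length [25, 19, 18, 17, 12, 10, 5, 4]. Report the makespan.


Jobs (LPT sorted): [25, 19, 18, 17, 12, 10, 5, 4]
Machines: 4
  J=25 → Machine 1 (load: 0+25=25)
  J=19 → Machine 2 (load: 0+19=19)
  J=18 → Machine 3 (load: 0+18=18)
  J=17 → Machine 4 (load: 0+17=17)
  J=12 → Machine 4 (load: 17+12=29)
  J=10 → Machine 3 (load: 18+10=28)
  J=5 → Machine 2 (load: 19+5=24)
  J=4 → Machine 2 (load: 24+4=28)
Machine loads: [25, 28, 28, 29]
Makespan = max = 29 time units


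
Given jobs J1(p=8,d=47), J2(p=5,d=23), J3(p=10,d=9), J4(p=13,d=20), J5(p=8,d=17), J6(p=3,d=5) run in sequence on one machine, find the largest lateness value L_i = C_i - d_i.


Lateness per job (L = C - d):
  J1: C=8, d=47, L=-39
  J2: C=13, d=23, L=-10
  J3: C=23, d=9, L=14
  J4: C=36, d=20, L=16
  J5: C=44, d=17, L=27
  J6: C=47, d=5, L=42
Lmax = max(-39, -10, 14, 16, 27, 42)
= 42


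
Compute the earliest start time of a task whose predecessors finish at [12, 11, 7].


ES = max of all predecessor completion times
Predecessors: [12, 11, 7]
ES = max(12, 11, 7)
= 12


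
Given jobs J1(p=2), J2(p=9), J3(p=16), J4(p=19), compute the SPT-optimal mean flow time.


SPT order: J1 → J2 → J3 → J4
Completion times:
  J1: C=2
  J2: C=11
  J3: C=27
  J4: C=46
Sum = 86, n = 4
Mean flow = 86/4
= 21.50


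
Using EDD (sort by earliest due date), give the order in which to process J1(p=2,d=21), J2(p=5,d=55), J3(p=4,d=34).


EDD: sort by earliest due date
  J1: d=21, p=2
  J3: d=34, p=4
  J2: d=55, p=5
Order: J1 → J3 → J2


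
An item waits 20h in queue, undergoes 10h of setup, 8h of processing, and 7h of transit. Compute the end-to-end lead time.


Lead time = queue + setup + processing + transit
= 20 + 10 + 8 + 7
= 45 hours


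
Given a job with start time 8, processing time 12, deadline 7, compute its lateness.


Completion = 8 + 12 = 20
Lateness = C - d = 20 - 7
= 13


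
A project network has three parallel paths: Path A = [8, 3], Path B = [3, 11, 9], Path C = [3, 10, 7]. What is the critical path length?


Path A: 8 + 3 = 11
Path B: 3 + 11 + 9 = 23
Path C: 3 + 10 + 7 = 20
Critical path = longest = max(11, 23, 20)
= 23 (Path B)


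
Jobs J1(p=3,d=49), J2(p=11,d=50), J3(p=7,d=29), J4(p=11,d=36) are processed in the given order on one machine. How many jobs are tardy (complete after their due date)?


Completion vs due date:
  J1: C=3, d=49 → on time
  J2: C=14, d=50 → on time
  J3: C=21, d=29 → on time
  J4: C=32, d=36 → on time
Tardy jobs: none
Count = 0


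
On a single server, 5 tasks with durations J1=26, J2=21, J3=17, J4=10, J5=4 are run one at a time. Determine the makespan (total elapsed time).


Sequential makespan: sum all processing times
= 26 + 21 + 17 + 10 + 4
= 78 time units


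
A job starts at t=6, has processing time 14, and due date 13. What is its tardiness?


Completion = start + processing = 6 + 14 = 20
Tardiness = max(0, C - d) = max(0, 20 - 13)
= max(0, 7)
= 7


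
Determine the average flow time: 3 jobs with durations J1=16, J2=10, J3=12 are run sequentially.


Completion times:
  J1: completes at 16
  J2: completes at 26
  J3: completes at 38
Sum = 80
Average = 80/3
= 26.67


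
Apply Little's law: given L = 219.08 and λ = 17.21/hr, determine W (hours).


Little's law: L = λW → W = L / λ
= 219.08 / 17.21
= 12.73 hours


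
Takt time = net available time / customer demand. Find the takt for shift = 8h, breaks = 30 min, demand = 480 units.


Available = 8×60 - 30 = 450 min
Takt time = 450 / 480
= 0.94 min/unit


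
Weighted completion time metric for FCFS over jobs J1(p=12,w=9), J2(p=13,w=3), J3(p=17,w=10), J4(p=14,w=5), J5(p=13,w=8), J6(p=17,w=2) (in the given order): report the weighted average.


Completion times:
  J1: C=12, w×C=9×12=108
  J2: C=25, w×C=3×25=75
  J3: C=42, w×C=10×42=420
  J4: C=56, w×C=5×56=280
  J5: C=69, w×C=8×69=552
  J6: C=86, w×C=2×86=172
Sum w×C = 1607
Sum w = 37
Weighted avg = 1607/37
= 43.43


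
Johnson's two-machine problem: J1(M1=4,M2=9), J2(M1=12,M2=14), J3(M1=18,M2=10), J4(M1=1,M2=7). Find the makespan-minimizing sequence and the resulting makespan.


Johnson's rule:
Group 1 (M1≤M2, sort by M1): ['J4', 'J1', 'J2']
Group 2 (M1>M2, sort desc M2): ['J3']
Sequence: J4 → J1 → J2 → J3
Makespan calculation:
  J4: M1 done=1, M2 done=8
  J1: M1 done=5, M2 done=17
  J2: M1 done=17, M2 done=31
  J3: M1 done=35, M2 done=45
= Sequence: J4 → J1 → J2 → J3, Makespan: 45


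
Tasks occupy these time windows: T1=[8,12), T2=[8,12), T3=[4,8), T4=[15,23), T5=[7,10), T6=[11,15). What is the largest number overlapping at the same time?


Check each time point for overlaps:
  t=8: 3 tasks active (T1, T2, T5)
Max concurrent = 3


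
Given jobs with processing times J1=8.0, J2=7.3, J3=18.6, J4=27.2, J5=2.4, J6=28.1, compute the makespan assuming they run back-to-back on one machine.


Sequential makespan: sum all processing times
= 8.0 + 7.3 + 18.6 + 27.2 + 2.4 + 28.1
= 91.6 time units


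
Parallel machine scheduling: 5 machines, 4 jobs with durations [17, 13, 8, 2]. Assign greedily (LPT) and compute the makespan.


Jobs (LPT sorted): [17, 13, 8, 2]
Machines: 5
  J=17 → Machine 1 (load: 0+17=17)
  J=13 → Machine 2 (load: 0+13=13)
  J=8 → Machine 3 (load: 0+8=8)
  J=2 → Machine 4 (load: 0+2=2)
Machine loads: [17, 13, 8, 2, 0]
Makespan = max = 17 time units


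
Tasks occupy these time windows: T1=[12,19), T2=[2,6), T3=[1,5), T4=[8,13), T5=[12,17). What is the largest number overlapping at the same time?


Check each time point for overlaps:
  t=12: 3 tasks active (T1, T4, T5)
Max concurrent = 3


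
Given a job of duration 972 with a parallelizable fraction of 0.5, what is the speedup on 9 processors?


Amdahl's law: T_p = T × ((1-p) + p/N)
= 972 × ((1-0.5) + 0.5/9)
= 972 × (0.50 + 0.0556)
= 972 × 0.5556
= 540.00
Speedup = 972/540.00
= 1.80×


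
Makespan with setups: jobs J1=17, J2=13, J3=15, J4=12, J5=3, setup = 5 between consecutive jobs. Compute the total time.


Makespan = Σ processing + (n-1) × setup
= (17 + 13 + 15 + 12 + 3) + (5-1)×5
= 60 + 20
= 80 time units


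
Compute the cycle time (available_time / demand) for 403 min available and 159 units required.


Cycle time = available time / demand
= 403 / 159
= 2.53 min/unit


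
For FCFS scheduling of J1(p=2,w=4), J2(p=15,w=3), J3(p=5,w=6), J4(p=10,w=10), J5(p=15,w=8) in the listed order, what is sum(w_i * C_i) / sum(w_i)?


Completion times:
  J1: C=2, w×C=4×2=8
  J2: C=17, w×C=3×17=51
  J3: C=22, w×C=6×22=132
  J4: C=32, w×C=10×32=320
  J5: C=47, w×C=8×47=376
Sum w×C = 887
Sum w = 31
Weighted avg = 887/31
= 28.61


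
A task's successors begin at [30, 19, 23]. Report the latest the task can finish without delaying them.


LF = min of all successor start times
Successors start at: [30, 19, 23]
LF = min(30, 19, 23)
= 19


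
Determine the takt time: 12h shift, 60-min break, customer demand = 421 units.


Available = 12×60 - 60 = 660 min
Takt time = 660 / 421
= 1.57 min/unit


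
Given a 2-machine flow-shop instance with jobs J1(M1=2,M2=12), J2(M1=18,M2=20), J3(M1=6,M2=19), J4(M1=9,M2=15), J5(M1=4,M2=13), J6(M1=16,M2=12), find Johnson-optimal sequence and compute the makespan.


Johnson's rule:
Group 1 (M1≤M2, sort by M1): ['J1', 'J5', 'J3', 'J4', 'J2']
Group 2 (M1>M2, sort desc M2): ['J6']
Sequence: J1 → J5 → J3 → J4 → J2 → J6
Makespan calculation:
  J1: M1 done=2, M2 done=14
  J5: M1 done=6, M2 done=27
  J3: M1 done=12, M2 done=46
  J4: M1 done=21, M2 done=61
  J2: M1 done=39, M2 done=81
  J6: M1 done=55, M2 done=93
= Sequence: J1 → J5 → J3 → J4 → J2 → J6, Makespan: 93
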